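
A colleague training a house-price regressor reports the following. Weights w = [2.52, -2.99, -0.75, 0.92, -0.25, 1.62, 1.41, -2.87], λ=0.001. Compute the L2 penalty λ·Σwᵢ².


‖w‖₂² = (2.52)² + (-2.99)² + (-0.75)² + (0.92)² + (-0.25)² + (1.62)² + (1.41)² + (-2.87)²
     = 6.3504 + 8.9401 + 0.5625 + 0.8464 + 0.0625 + 2.6244 + 1.9881 + 8.2369
     = 29.6113
λ·‖w‖₂² = 0.001·29.6113 = 0.029611

0.029611


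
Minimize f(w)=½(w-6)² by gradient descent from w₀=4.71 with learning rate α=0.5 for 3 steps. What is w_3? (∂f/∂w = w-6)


step 1: grad = 4.71-6 = -1.29; w = 4.71 - 0.5·(-1.29) = 5.355
step 2: grad = 5.355-6 = -0.645; w = 5.355 - 0.5·(-0.645) = 5.6775
step 3: grad = 5.6775-6 = -0.3225; w = 5.6775 - 0.5·(-0.3225) = 5.83875

5.83875


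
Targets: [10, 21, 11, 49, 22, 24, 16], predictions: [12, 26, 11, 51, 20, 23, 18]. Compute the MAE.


Absolute errors: |10-12|=2, |21-26|=5, |11-11|=0, |49-51|=2, |22-20|=2, |24-23|=1, |16-18|=2
Sum = 14
MAE = 14/7 = 2

2


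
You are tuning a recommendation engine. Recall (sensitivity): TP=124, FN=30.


Recall = TP/(TP+FN)
= 124/(124+30)
= 124/154 = 80.52%

80.52%


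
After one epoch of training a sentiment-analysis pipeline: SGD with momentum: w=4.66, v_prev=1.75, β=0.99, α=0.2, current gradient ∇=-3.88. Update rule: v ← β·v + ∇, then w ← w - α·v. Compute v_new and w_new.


v_new = 0.99·1.75 - 3.88 = 1.7325 - 3.88 = -2.1475
w_new = 4.66 - 0.2·-2.1475 = 4.66 + 0.4295 = 5.0895

v_new=-2.1475, w_new=5.0895


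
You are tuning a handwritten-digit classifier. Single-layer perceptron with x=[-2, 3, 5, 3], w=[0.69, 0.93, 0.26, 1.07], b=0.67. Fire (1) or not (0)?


z = (-2)·(0.69) + (3)·(0.93) + (5)·(0.26) + (3)·(1.07) + 0.67
  = 6.59
step(z) = 1 (z≥0)

1


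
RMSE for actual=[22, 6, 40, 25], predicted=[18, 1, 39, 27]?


MSE = 46/4 = 11.5
RMSE = √(46/4) = 3.3912

3.3912


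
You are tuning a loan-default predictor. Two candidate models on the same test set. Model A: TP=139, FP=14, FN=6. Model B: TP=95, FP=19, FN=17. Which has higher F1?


Model A: P=139/153=0.9085, R=139/145=0.9586, F1=2PR/(P+R)=2TP/(2TP+FP+FN)=278/298=0.9329
Model B: P=95/114=0.8333, R=95/112=0.8482, F1=2PR/(P+R)=2TP/(2TP+FP+FN)=190/226=0.8407
0.9329 > 0.8407 → Model A

Model A


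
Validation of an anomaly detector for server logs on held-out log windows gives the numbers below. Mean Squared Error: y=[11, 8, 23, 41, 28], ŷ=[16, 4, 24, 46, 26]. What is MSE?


Squared errors: (11-16)²=25, (8-4)²=16, (23-24)²=1, (41-46)²=25, (28-26)²=4
Sum = 71
MSE = 71/5 = 71/5

71/5


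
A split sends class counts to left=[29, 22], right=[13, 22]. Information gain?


Parent = [42, 44], H_parent = 0.9996
H_left = 0.9864 (n=51), H_right = 0.9518 (n=35)
H_children = (51/86)·0.9864 + (35/86)·0.9518 = 0.9723
IG = 0.9996 - 0.9723 = 0.0273

0.0273


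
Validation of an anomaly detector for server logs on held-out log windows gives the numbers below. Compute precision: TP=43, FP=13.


Precision = TP/(TP+FP)
= 43/(43+13)
= 43/56 = 76.79%

76.79%


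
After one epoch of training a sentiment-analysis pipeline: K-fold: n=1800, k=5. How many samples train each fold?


Fold size = 1800/5 = 360
Training per fold = 1800 - 360 = 1440

1440


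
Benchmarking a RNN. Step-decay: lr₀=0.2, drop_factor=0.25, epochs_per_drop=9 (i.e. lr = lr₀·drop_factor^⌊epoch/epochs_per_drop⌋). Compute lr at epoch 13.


n_drops = ⌊13/9⌋ = 1
lr = 0.2·0.25^1 = 0.2·0.25 = 0.05

0.05


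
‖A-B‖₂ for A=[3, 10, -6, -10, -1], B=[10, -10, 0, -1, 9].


d = √((3-10)² + (10+ 10)² + (-6-0)² + (-10+ 1)² + (-1-9)²)
  = √(49 + 400 + 36 + 81 + 100)
  = √666 = 25.807

25.807


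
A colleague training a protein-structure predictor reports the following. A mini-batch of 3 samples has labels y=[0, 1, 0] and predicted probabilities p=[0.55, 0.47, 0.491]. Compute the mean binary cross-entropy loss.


L[0] = -ln(1-0.55) = -ln(0.45) = 0.7985
L[1] = -ln(0.47) = 0.755
L[2] = -ln(1-0.491) = -ln(0.509) = 0.6753
mean = (0.7985 + 0.755 + 0.6753)/3 = 0.7429

0.7429


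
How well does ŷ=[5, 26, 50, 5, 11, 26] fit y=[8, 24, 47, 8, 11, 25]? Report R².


ȳ = 20.5
SS_res = Σ(y-ŷ)² = 32
SS_tot = Σ(y-ȳ)² = 1137.5
R² = 1 - SS_res/SS_tot = 1 - 0.0281 = 0.9719

0.9719


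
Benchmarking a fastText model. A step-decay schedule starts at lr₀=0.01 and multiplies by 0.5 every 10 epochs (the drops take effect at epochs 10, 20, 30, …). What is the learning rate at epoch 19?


n_drops = ⌊19/10⌋ = 1
lr = 0.01·0.5^1 = 0.01·0.5 = 0.005

0.005


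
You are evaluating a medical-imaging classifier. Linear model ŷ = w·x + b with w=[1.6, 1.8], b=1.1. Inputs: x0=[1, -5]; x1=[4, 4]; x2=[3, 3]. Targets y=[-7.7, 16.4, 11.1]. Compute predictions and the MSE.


ŷ0 = (1.6)·(1) + (1.8)·(-5) + 1.1 = -6.3
ŷ1 = (1.6)·(4) + (1.8)·(4) + 1.1 = 14.7
ŷ2 = (1.6)·(3) + (1.8)·(3) + 1.1 = 11.3
errors² = [1.96, 2.89, 0.04]
MSE = 4.8900/3 = 1.63

1.63


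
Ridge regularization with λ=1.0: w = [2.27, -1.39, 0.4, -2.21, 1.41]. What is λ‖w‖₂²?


‖w‖₂² = (2.27)² + (-1.39)² + (0.4)² + (-2.21)² + (1.41)²
     = 5.1529 + 1.9321 + 0.16 + 4.8841 + 1.9881
     = 14.1172
λ·‖w‖₂² = 1.0·14.1172 = 14.1172

14.1172


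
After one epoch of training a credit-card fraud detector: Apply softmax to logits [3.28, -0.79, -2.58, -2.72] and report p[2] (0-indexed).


Exponentials: e^3.28=26.5758, e^-0.79=0.4538, e^-2.58=0.0758, e^-2.72=0.0659
Sum = 27.1713
Softmax = [0.9781, 0.0167, 0.0028, 0.0024]
p[2] = 0.0758/27.1713 = 0.0028

0.0028


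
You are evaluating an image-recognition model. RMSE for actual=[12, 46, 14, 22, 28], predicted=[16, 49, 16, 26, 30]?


MSE = 49/5 = 9.8
RMSE = √(49/5) = 3.1305

3.1305


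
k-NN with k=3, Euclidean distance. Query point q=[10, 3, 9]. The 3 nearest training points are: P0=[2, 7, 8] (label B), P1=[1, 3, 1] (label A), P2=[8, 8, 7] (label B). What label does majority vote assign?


d(q,P0) = 9.0  (label B)
d(q,P1) = 12.0416  (label A)
d(q,P2) = 5.7446  (label B)
Votes: A=1, B=2
Majority → B

B


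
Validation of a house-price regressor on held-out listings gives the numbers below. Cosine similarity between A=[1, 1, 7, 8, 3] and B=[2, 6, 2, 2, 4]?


A·B = 1·2 + 1·6 + 7·2 + 8·2 + 3·4 = 50
‖A‖ = √124 = 11.1355, ‖B‖ = √64 = 8
cos = 50/(√124·√64) = 50/√7936 = 0.5613

0.5613


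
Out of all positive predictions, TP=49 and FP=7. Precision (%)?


Precision = TP/(TP+FP)
= 49/(49+7)
= 49/56 = 87.5%

87.5%


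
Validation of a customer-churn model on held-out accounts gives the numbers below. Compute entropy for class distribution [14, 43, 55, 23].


Probabilities: [14/135, 43/135, 55/135, 23/135] ≈ [0.1037, 0.3185, 0.4074, 0.1704]
H = -((14/135)·log₂(14/135) + (43/135)·log₂(43/135) + (55/135)·log₂(55/135) + (23/135)·log₂(23/135))
  = 1.8276 bits

1.8276 bits


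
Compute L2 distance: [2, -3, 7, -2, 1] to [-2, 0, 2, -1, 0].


d = √((2+ 2)² + (-3-0)² + (7-2)² + (-2+ 1)² + (1-0)²)
  = √(16 + 9 + 25 + 1 + 1)
  = √52 = 7.2111

7.2111


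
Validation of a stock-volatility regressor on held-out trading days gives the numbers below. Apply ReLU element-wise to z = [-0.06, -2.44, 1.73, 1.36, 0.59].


ReLU(-0.06) = max(0, -0.06) = 0.0
ReLU(-2.44) = max(0, -2.44) = 0.0
ReLU(1.73) = max(0, 1.73) = 1.73
ReLU(1.36) = max(0, 1.36) = 1.36
ReLU(0.59) = max(0, 0.59) = 0.59
result = [0.0, 0.0, 1.73, 1.36, 0.59]

[0.0, 0.0, 1.73, 1.36, 0.59]


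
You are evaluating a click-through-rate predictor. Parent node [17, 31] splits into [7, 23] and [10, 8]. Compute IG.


Parent = [17, 31], H_parent = 0.9377
H_left = 0.7838 (n=30), H_right = 0.9911 (n=18)
H_children = (30/48)·0.7838 + (18/48)·0.9911 = 0.8615
IG = 0.9377 - 0.8615 = 0.0762

0.0762


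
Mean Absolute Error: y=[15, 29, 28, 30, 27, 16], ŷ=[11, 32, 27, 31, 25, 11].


Absolute errors: |15-11|=4, |29-32|=3, |28-27|=1, |30-31|=1, |27-25|=2, |16-11|=5
Sum = 16
MAE = 16/6 = 8/3

8/3


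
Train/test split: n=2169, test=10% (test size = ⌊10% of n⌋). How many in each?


Test = ⌊2169·10/100⌋ = 216
Train = 2169 - 216 = 1953

Train: 1953, Test: 216


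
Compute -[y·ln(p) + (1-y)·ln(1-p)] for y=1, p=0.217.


BCE = -[y·ln(p) + (1-y)·ln(1-p)]
= -1·ln(0.217) - 0
= -ln(0.217) = 1.5279

1.5279


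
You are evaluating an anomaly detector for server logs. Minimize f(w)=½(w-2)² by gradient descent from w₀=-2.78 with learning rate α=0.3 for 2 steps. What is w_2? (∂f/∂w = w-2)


step 1: grad = -2.78-2 = -4.78; w = -2.78 - 0.3·(-4.78) = -1.346
step 2: grad = -1.346-2 = -3.346; w = -1.346 - 0.3·(-3.346) = -0.3422

-0.3422


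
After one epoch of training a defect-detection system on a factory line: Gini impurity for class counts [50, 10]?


Probabilities: [50/60, 10/60] ≈ [0.8333, 0.1667]
Σpᵢ² = (2500 + 100)/60² = 2600/3600
Gini = 1 - Σpᵢ² = 1 - 2600/3600 = 0.2778

0.2778


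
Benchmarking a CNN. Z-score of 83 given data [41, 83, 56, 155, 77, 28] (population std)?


μ = 73.3333, σ = 41.1852
z = (83 - 73.3333)/41.1852 = 0.2347

0.2347


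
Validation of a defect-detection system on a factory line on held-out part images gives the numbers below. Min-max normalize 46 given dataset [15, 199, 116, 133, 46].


min=15, max=199
(46-15)/(199-15) = 31/184 = 0.1685

0.1685


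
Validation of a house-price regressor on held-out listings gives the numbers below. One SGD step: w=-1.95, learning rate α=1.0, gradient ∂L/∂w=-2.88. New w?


w_new = w - α·∇
= -1.95 - 1.0·-2.88
= -1.95 + 2.88
= 0.93

0.93


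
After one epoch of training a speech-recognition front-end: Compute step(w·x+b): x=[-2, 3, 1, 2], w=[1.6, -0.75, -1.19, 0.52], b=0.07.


z = (-2)·(1.6) + (3)·(-0.75) + (1)·(-1.19) + (2)·(0.52) + 0.07
  = -5.53
step(z) = 0 (z<0)

0


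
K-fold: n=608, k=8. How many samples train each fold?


Fold size = 608/8 = 76
Training per fold = 608 - 76 = 532

532


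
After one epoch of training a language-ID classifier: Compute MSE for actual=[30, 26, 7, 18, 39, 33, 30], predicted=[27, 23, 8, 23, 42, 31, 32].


Squared errors: (30-27)²=9, (26-23)²=9, (7-8)²=1, (18-23)²=25, (39-42)²=9, (33-31)²=4, (30-32)²=4
Sum = 61
MSE = 61/7 = 61/7

61/7


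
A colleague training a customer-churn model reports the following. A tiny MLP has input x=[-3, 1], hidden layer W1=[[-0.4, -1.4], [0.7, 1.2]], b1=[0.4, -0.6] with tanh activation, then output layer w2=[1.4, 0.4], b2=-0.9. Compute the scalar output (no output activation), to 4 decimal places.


z1[0] = (-0.4)·(-3) + (-1.4)·(1) + 0.4 = 0.2
z1[1] = (0.7)·(-3) + (1.2)·(1) - 0.6 = -1.5
h = tanh(z1) = [0.1974, -0.9051]
output = (1.4)·(0.1974) + (0.4)·(-0.9051) - 0.9 = -0.9857

-0.9857


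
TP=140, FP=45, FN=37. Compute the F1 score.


Precision = 140/185 = 0.7568
Recall = 140/177 = 0.791
F1 = 2·P·R/(P+R) = 2·TP/(2·TP+FP+FN) = 280/(280+45+37) = 280/362 = 0.7735

0.7735


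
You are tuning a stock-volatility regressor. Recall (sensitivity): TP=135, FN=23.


Recall = TP/(TP+FN)
= 135/(135+23)
= 135/158 = 85.44%

85.44%


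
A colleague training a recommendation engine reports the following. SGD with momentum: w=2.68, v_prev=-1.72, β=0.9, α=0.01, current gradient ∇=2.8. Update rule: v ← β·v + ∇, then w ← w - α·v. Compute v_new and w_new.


v_new = 0.9·-1.72 + 2.8 = -1.548 + 2.8 = 1.252
w_new = 2.68 - 0.01·1.252 = 2.68 - 0.01252 = 2.66748

v_new=1.252, w_new=2.66748


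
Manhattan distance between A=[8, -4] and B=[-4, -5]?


d = |8+ 4| + |-4+ 5|
  = 12 + 1
  = 13

13


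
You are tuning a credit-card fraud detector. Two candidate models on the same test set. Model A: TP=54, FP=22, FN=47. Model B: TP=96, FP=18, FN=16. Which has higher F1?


Model A: P=54/76=0.7105, R=54/101=0.5347, F1=2PR/(P+R)=2TP/(2TP+FP+FN)=108/177=0.6102
Model B: P=96/114=0.8421, R=96/112=0.8571, F1=2PR/(P+R)=2TP/(2TP+FP+FN)=192/226=0.8496
0.6102 < 0.8496 → Model B

Model B


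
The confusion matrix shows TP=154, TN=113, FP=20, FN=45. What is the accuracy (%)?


Accuracy = (TP+TN)/(TP+TN+FP+FN)
= (154+113)/(332)
= 267/332 = 80.42%

80.42%


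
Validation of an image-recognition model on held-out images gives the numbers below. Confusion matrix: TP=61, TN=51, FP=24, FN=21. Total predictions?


Total = TP + TN + FP + FN
= 61 + 51 + 24 + 21
= 157
(Predicted positive: 85, predicted negative: 72)

157


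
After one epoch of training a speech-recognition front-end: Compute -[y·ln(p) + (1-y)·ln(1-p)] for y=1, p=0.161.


BCE = -[y·ln(p) + (1-y)·ln(1-p)]
= -1·ln(0.161) - 0
= -ln(0.161) = 1.8264

1.8264


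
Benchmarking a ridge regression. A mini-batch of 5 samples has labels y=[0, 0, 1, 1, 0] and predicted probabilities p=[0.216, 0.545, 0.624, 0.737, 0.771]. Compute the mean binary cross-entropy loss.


L[0] = -ln(1-0.216) = -ln(0.784) = 0.2433
L[1] = -ln(1-0.545) = -ln(0.455) = 0.7875
L[2] = -ln(0.624) = 0.4716
L[3] = -ln(0.737) = 0.3052
L[4] = -ln(1-0.771) = -ln(0.229) = 1.474
mean = (0.2433 + 0.7875 + 0.4716 + 0.3052 + 1.474)/5 = 0.6563

0.6563


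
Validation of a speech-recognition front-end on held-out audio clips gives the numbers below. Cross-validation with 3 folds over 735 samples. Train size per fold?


Fold size = 735/3 = 245
Training per fold = 735 - 245 = 490

490


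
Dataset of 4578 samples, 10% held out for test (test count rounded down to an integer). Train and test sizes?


Test = ⌊4578·10/100⌋ = 457
Train = 4578 - 457 = 4121

Train: 4121, Test: 457


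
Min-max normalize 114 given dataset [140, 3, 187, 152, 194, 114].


min=3, max=194
(114-3)/(194-3) = 111/191 = 0.5812

0.5812


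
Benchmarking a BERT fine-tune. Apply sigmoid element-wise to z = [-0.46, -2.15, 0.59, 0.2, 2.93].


σ(-0.46) = 1/(1+e^0.46) = 0.387
σ(-2.15) = 1/(1+e^2.15) = 0.1043
σ(0.59) = 1/(1+e^-0.59) = 0.6434
σ(0.2) = 1/(1+e^-0.2) = 0.5498
σ(2.93) = 1/(1+e^-2.93) = 0.9493
result = [0.387, 0.1043, 0.6434, 0.5498, 0.9493]

[0.387, 0.1043, 0.6434, 0.5498, 0.9493]


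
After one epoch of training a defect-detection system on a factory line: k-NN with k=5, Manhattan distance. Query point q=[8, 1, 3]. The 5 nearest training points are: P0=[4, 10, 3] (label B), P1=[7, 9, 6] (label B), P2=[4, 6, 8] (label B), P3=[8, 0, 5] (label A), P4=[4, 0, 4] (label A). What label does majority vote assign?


d(q,P0) = 13  (label B)
d(q,P1) = 12  (label B)
d(q,P2) = 14  (label B)
d(q,P3) = 3  (label A)
d(q,P4) = 6  (label A)
Votes: A=2, B=3
Majority → B

B


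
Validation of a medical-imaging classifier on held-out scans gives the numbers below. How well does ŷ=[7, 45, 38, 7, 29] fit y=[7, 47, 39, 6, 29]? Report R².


ȳ = 25.6
SS_res = Σ(y-ŷ)² = 6
SS_tot = Σ(y-ȳ)² = 1379.2
R² = 1 - SS_res/SS_tot = 1 - 0.0044 = 0.9956

0.9956


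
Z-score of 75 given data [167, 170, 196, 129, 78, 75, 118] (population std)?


μ = 133.2857, σ = 43.2987
z = (75 - 133.2857)/43.2987 = -1.3461

-1.3461


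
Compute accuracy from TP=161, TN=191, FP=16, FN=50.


Accuracy = (TP+TN)/(TP+TN+FP+FN)
= (161+191)/(418)
= 352/418 = 84.21%

84.21%


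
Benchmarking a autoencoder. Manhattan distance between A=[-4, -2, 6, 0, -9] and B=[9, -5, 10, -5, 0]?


d = |-4-9| + |-2+ 5| + |6-10| + |0+ 5| + |-9-0|
  = 13 + 3 + 4 + 5 + 9
  = 34

34


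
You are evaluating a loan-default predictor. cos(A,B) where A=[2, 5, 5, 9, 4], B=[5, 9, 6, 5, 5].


A·B = 2·5 + 5·9 + 5·6 + 9·5 + 4·5 = 150
‖A‖ = √151 = 12.2882, ‖B‖ = √192 = 13.8564
cos = 150/(√151·√192) = 150/√28992 = 0.881

0.881


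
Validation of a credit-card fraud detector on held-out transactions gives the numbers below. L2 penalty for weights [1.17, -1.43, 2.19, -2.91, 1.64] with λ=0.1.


‖w‖₂² = (1.17)² + (-1.43)² + (2.19)² + (-2.91)² + (1.64)²
     = 1.3689 + 2.0449 + 4.7961 + 8.4681 + 2.6896
     = 19.3676
λ·‖w‖₂² = 0.1·19.3676 = 1.93676

1.93676


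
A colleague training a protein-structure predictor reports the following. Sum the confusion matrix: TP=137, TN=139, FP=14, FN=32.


Total = TP + TN + FP + FN
= 137 + 139 + 14 + 32
= 322
(Predicted positive: 151, predicted negative: 171)

322


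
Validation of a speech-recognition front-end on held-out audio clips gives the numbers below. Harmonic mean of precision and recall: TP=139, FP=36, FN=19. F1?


Precision = 139/175 = 0.7943
Recall = 139/158 = 0.8797
F1 = 2·P·R/(P+R) = 2·TP/(2·TP+FP+FN) = 278/(278+36+19) = 278/333 = 0.8348

0.8348


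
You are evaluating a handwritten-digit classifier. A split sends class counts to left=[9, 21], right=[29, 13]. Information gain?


Parent = [38, 34], H_parent = 0.9978
H_left = 0.8813 (n=30), H_right = 0.8926 (n=42)
H_children = (30/72)·0.8813 + (42/72)·0.8926 = 0.8879
IG = 0.9978 - 0.8879 = 0.1099

0.1099


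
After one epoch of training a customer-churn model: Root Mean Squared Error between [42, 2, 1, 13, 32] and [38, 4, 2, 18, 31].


MSE = 47/5 = 9.4
RMSE = √(47/5) = 3.0659

3.0659


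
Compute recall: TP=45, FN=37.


Recall = TP/(TP+FN)
= 45/(45+37)
= 45/82 = 54.88%

54.88%


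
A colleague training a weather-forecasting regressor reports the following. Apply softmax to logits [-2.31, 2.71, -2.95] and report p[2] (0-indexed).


Exponentials: e^-2.31=0.0993, e^2.71=15.0293, e^-2.95=0.0523
Sum = 15.1809
Softmax = [0.0065, 0.99, 0.0034]
p[2] = 0.0523/15.1809 = 0.0034

0.0034


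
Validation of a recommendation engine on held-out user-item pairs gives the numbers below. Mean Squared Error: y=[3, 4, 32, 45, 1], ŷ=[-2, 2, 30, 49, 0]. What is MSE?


Squared errors: (3+ 2)²=25, (4-2)²=4, (32-30)²=4, (45-49)²=16, (1-0)²=1
Sum = 50
MSE = 50/5 = 10

10


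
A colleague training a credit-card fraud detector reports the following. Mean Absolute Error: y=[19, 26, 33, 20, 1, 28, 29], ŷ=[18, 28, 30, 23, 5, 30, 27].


Absolute errors: |19-18|=1, |26-28|=2, |33-30|=3, |20-23|=3, |1-5|=4, |28-30|=2, |29-27|=2
Sum = 17
MAE = 17/7 = 17/7

17/7


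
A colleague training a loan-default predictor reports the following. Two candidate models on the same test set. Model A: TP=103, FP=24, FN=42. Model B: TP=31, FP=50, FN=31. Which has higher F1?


Model A: P=103/127=0.811, R=103/145=0.7103, F1=2PR/(P+R)=2TP/(2TP+FP+FN)=206/272=0.7574
Model B: P=31/81=0.3827, R=31/62=0.5, F1=2PR/(P+R)=2TP/(2TP+FP+FN)=62/143=0.4336
0.7574 > 0.4336 → Model A

Model A


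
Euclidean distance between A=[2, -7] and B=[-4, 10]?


d = √((2+ 4)² + (-7-10)²)
  = √(36 + 289)
  = √325 = 18.0278

18.0278


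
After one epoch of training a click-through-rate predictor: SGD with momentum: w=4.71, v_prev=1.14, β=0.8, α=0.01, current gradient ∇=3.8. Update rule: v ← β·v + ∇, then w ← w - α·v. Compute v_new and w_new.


v_new = 0.8·1.14 + 3.8 = 0.912 + 3.8 = 4.712
w_new = 4.71 - 0.01·4.712 = 4.71 - 0.04712 = 4.66288

v_new=4.712, w_new=4.66288


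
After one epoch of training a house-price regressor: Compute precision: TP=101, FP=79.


Precision = TP/(TP+FP)
= 101/(101+79)
= 101/180 = 56.11%

56.11%


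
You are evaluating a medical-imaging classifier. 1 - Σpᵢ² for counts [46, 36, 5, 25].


Probabilities: [46/112, 36/112, 5/112, 25/112] ≈ [0.4107, 0.3214, 0.0446, 0.2232]
Σpᵢ² = (2116 + 1296 + 25 + 625)/112² = 4062/12544
Gini = 1 - Σpᵢ² = 1 - 4062/12544 = 0.6762

0.6762


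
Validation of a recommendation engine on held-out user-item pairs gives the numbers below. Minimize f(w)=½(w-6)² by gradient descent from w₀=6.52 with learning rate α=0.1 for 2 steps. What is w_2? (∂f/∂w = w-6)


step 1: grad = 6.52-6 = 0.52; w = 6.52 - 0.1·(0.52) = 6.468
step 2: grad = 6.468-6 = 0.468; w = 6.468 - 0.1·(0.468) = 6.4212

6.4212


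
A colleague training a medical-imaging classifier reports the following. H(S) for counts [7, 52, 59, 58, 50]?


Probabilities: [7/226, 52/226, 59/226, 58/226, 50/226] ≈ [0.031, 0.2301, 0.2611, 0.2566, 0.2212]
H = -((7/226)·log₂(7/226) + (52/226)·log₂(52/226) + (59/226)·log₂(59/226) + (58/226)·log₂(58/226) + (50/226)·log₂(50/226))
  = 2.1339 bits

2.1339 bits


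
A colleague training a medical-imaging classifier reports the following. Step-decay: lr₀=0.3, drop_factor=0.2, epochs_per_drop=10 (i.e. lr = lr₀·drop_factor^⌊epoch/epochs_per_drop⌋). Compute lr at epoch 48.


n_drops = ⌊48/10⌋ = 4
lr = 0.3·0.2^4 = 0.3·0.0016 = 0.00048

0.00048


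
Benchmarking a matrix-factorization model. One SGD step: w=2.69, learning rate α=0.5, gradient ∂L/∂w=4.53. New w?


w_new = w - α·∇
= 2.69 - 0.5·4.53
= 2.69 - 2.265
= 0.425

0.425


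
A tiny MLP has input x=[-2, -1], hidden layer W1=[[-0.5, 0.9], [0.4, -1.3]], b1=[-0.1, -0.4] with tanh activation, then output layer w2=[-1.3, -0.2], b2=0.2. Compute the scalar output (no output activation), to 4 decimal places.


z1[0] = (-0.5)·(-2) + (0.9)·(-1) - 0.1 = 0.0
z1[1] = (0.4)·(-2) + (-1.3)·(-1) - 0.4 = 0.1
h = tanh(z1) = [0.0, 0.0997]
output = (-1.3)·(0.0) + (-0.2)·(0.0997) + 0.2 = 0.1801

0.1801


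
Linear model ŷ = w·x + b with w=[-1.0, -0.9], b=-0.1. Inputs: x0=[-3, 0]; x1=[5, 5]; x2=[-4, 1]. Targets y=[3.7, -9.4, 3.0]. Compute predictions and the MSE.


ŷ0 = (-1.0)·(-3) + (-0.9)·(0) - 0.1 = 2.9
ŷ1 = (-1.0)·(5) + (-0.9)·(5) - 0.1 = -9.6
ŷ2 = (-1.0)·(-4) + (-0.9)·(1) - 0.1 = 3.0
errors² = [0.64, 0.04, 0.0]
MSE = 0.6800/3 = 0.2267

0.2267


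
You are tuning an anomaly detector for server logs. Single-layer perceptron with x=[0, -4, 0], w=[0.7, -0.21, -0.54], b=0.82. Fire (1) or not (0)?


z = (0)·(0.7) + (-4)·(-0.21) + (0)·(-0.54) + 0.82
  = 1.66
step(z) = 1 (z≥0)

1


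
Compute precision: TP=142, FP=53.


Precision = TP/(TP+FP)
= 142/(142+53)
= 142/195 = 72.82%

72.82%


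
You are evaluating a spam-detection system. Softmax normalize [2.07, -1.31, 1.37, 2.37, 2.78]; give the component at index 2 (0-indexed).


Exponentials: e^2.07=7.9248, e^-1.31=0.2698, e^1.37=3.9354, e^2.37=10.6974, e^2.78=16.119
Sum = 38.9464
Softmax = [0.2035, 0.0069, 0.101, 0.2747, 0.4139]
p[2] = 3.9354/38.9464 = 0.101

0.101


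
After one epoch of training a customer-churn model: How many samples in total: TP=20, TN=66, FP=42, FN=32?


Total = TP + TN + FP + FN
= 20 + 66 + 42 + 32
= 160
(Predicted positive: 62, predicted negative: 98)

160


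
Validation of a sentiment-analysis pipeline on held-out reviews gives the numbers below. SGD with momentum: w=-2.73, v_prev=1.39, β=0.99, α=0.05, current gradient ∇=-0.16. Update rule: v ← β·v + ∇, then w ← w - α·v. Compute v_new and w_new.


v_new = 0.99·1.39 - 0.16 = 1.3761 - 0.16 = 1.2161
w_new = -2.73 - 0.05·1.2161 = -2.73 - 0.060805 = -2.790805

v_new=1.2161, w_new=-2.790805


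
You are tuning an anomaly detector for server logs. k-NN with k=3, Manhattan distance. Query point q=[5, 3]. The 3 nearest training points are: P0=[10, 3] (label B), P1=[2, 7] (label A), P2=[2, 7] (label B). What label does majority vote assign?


d(q,P0) = 5  (label B)
d(q,P1) = 7  (label A)
d(q,P2) = 7  (label B)
Votes: A=1, B=2
Majority → B

B


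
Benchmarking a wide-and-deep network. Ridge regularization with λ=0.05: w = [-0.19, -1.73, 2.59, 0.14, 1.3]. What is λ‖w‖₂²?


‖w‖₂² = (-0.19)² + (-1.73)² + (2.59)² + (0.14)² + (1.3)²
     = 0.0361 + 2.9929 + 6.7081 + 0.0196 + 1.69
     = 11.4467
λ·‖w‖₂² = 0.05·11.4467 = 0.572335

0.572335


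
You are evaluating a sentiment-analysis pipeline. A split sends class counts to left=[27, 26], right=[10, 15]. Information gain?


Parent = [37, 41], H_parent = 0.9981
H_left = 0.9997 (n=53), H_right = 0.971 (n=25)
H_children = (53/78)·0.9997 + (25/78)·0.971 = 0.9905
IG = 0.9981 - 0.9905 = 0.0076

0.0076


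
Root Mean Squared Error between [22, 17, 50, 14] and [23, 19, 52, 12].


MSE = 13/4 = 3.25
RMSE = √(13/4) = 1.8028

1.8028


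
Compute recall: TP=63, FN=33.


Recall = TP/(TP+FN)
= 63/(63+33)
= 63/96 = 65.62%

65.62%


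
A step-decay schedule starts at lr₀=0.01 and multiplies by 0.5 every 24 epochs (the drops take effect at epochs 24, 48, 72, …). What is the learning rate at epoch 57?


n_drops = ⌊57/24⌋ = 2
lr = 0.01·0.5^2 = 0.01·0.25 = 0.0025

0.0025


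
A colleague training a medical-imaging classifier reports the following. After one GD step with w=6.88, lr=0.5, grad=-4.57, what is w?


w_new = w - α·∇
= 6.88 - 0.5·-4.57
= 6.88 + 2.285
= 9.165

9.165


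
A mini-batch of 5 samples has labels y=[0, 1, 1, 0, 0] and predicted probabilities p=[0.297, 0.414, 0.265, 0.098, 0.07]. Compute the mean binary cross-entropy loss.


L[0] = -ln(1-0.297) = -ln(0.703) = 0.3524
L[1] = -ln(0.414) = 0.8819
L[2] = -ln(0.265) = 1.328
L[3] = -ln(1-0.098) = -ln(0.902) = 0.1031
L[4] = -ln(1-0.07) = -ln(0.93) = 0.0726
mean = (0.3524 + 0.8819 + 1.328 + 0.1031 + 0.0726)/5 = 0.5476

0.5476


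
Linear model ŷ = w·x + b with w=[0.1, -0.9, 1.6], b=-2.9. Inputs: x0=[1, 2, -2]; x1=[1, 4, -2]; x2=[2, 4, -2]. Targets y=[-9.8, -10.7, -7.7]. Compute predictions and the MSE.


ŷ0 = (0.1)·(1) + (-0.9)·(2) + (1.6)·(-2) - 2.9 = -7.8
ŷ1 = (0.1)·(1) + (-0.9)·(4) + (1.6)·(-2) - 2.9 = -9.6
ŷ2 = (0.1)·(2) + (-0.9)·(4) + (1.6)·(-2) - 2.9 = -9.5
errors² = [4.0, 1.21, 3.24]
MSE = 8.4500/3 = 2.8167

2.8167


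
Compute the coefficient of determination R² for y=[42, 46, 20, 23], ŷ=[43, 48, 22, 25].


ȳ = 32.75
SS_res = Σ(y-ŷ)² = 13
SS_tot = Σ(y-ȳ)² = 518.75
R² = 1 - SS_res/SS_tot = 1 - 0.0251 = 0.9749

0.9749


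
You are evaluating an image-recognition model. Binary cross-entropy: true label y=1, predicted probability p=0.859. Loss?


BCE = -[y·ln(p) + (1-y)·ln(1-p)]
= -1·ln(0.859) - 0
= -ln(0.859) = 0.152

0.152


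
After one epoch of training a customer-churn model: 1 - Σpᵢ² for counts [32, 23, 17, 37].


Probabilities: [32/109, 23/109, 17/109, 37/109] ≈ [0.2936, 0.211, 0.156, 0.3394]
Σpᵢ² = (1024 + 529 + 289 + 1369)/109² = 3211/11881
Gini = 1 - Σpᵢ² = 1 - 3211/11881 = 0.7297

0.7297


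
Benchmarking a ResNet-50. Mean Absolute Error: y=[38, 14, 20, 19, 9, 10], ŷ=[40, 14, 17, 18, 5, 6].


Absolute errors: |38-40|=2, |14-14|=0, |20-17|=3, |19-18|=1, |9-5|=4, |10-6|=4
Sum = 14
MAE = 14/6 = 7/3

7/3


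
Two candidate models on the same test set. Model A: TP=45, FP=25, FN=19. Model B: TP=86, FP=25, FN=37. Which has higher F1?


Model A: P=45/70=0.6429, R=45/64=0.7031, F1=2PR/(P+R)=2TP/(2TP+FP+FN)=90/134=0.6716
Model B: P=86/111=0.7748, R=86/123=0.6992, F1=2PR/(P+R)=2TP/(2TP+FP+FN)=172/234=0.735
0.6716 < 0.735 → Model B

Model B


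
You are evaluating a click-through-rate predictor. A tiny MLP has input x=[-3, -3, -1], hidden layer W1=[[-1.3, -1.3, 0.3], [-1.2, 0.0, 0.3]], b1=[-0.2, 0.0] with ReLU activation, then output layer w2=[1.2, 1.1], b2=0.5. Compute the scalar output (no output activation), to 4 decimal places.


z1[0] = (-1.3)·(-3) + (-1.3)·(-3) + (0.3)·(-1) - 0.2 = 7.3
z1[1] = (-1.2)·(-3) + (0.0)·(-3) + (0.3)·(-1) + 0.0 = 3.3
h = ReLU(z1) = [7.3, 3.3]
output = (1.2)·(7.3) + (1.1)·(3.3) + 0.5 = 12.89

12.89


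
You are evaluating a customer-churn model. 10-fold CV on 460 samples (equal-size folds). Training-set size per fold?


Fold size = 460/10 = 46
Training per fold = 460 - 46 = 414

414


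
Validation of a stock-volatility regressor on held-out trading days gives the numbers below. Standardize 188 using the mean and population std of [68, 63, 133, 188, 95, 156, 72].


μ = 110.7143, σ = 45.3044
z = (188 - 110.7143)/45.3044 = 1.7059

1.7059


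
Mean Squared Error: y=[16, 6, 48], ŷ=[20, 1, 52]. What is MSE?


Squared errors: (16-20)²=16, (6-1)²=25, (48-52)²=16
Sum = 57
MSE = 57/3 = 19

19


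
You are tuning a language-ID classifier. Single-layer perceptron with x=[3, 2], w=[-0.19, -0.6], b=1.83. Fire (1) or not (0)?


z = (3)·(-0.19) + (2)·(-0.6) + 1.83
  = 0.06
step(z) = 1 (z≥0)

1


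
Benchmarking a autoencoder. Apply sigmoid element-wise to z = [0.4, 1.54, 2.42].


σ(0.4) = 1/(1+e^-0.4) = 0.5987
σ(1.54) = 1/(1+e^-1.54) = 0.8235
σ(2.42) = 1/(1+e^-2.42) = 0.9183
result = [0.5987, 0.8235, 0.9183]

[0.5987, 0.8235, 0.9183]


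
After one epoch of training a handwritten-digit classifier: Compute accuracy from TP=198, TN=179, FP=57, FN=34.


Accuracy = (TP+TN)/(TP+TN+FP+FN)
= (198+179)/(468)
= 377/468 = 80.56%

80.56%


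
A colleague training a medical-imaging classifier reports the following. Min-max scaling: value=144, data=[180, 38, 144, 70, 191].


min=38, max=191
(144-38)/(191-38) = 106/153 = 0.6928

0.6928


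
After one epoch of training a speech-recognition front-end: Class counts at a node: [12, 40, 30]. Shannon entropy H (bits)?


Probabilities: [12/82, 40/82, 30/82] ≈ [0.1463, 0.4878, 0.3659]
H = -((12/82)·log₂(12/82) + (40/82)·log₂(40/82) + (30/82)·log₂(30/82))
  = 1.4417 bits

1.4417 bits


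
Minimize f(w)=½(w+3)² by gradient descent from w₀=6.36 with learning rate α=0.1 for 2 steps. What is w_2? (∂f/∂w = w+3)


step 1: grad = 6.36+3 = 9.36; w = 6.36 - 0.1·(9.36) = 5.424
step 2: grad = 5.424+3 = 8.424; w = 5.424 - 0.1·(8.424) = 4.5816

4.5816


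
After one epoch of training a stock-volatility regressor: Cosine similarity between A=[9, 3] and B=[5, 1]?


A·B = 9·5 + 3·1 = 48
‖A‖ = √90 = 9.4868, ‖B‖ = √26 = 5.099
cos = 48/(√90·√26) = 48/√2340 = 0.9923

0.9923


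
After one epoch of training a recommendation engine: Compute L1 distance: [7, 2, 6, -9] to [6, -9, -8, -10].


d = |7-6| + |2+ 9| + |6+ 8| + |-9+ 10|
  = 1 + 11 + 14 + 1
  = 27

27


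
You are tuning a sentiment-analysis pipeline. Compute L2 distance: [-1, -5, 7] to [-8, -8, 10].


d = √((-1+ 8)² + (-5+ 8)² + (7-10)²)
  = √(49 + 9 + 9)
  = √67 = 8.1854

8.1854


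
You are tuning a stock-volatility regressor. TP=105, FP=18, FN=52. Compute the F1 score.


Precision = 105/123 = 0.8537
Recall = 105/157 = 0.6688
F1 = 2·P·R/(P+R) = 2·TP/(2·TP+FP+FN) = 210/(210+18+52) = 210/280 = 0.75

0.75


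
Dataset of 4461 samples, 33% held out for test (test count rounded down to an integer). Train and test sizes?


Test = ⌊4461·33/100⌋ = 1472
Train = 4461 - 1472 = 2989

Train: 2989, Test: 1472


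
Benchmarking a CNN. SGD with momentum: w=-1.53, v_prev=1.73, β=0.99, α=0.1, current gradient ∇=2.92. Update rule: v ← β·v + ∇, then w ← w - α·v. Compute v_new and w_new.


v_new = 0.99·1.73 + 2.92 = 1.7127 + 2.92 = 4.6327
w_new = -1.53 - 0.1·4.6327 = -1.53 - 0.46327 = -1.99327

v_new=4.6327, w_new=-1.99327


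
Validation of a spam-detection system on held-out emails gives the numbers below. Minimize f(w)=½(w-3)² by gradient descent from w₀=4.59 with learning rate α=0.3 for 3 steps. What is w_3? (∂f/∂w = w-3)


step 1: grad = 4.59-3 = 1.59; w = 4.59 - 0.3·(1.59) = 4.113
step 2: grad = 4.113-3 = 1.113; w = 4.113 - 0.3·(1.113) = 3.7791
step 3: grad = 3.7791-3 = 0.7791; w = 3.7791 - 0.3·(0.7791) = 3.54537

3.54537


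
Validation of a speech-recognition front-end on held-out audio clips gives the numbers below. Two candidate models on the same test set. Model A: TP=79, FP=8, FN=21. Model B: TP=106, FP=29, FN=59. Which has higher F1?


Model A: P=79/87=0.908, R=79/100=0.79, F1=2PR/(P+R)=2TP/(2TP+FP+FN)=158/187=0.8449
Model B: P=106/135=0.7852, R=106/165=0.6424, F1=2PR/(P+R)=2TP/(2TP+FP+FN)=212/300=0.7067
0.8449 > 0.7067 → Model A

Model A


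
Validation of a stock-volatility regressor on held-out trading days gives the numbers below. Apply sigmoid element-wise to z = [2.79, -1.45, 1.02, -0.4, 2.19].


σ(2.79) = 1/(1+e^-2.79) = 0.9421
σ(-1.45) = 1/(1+e^1.45) = 0.19
σ(1.02) = 1/(1+e^-1.02) = 0.735
σ(-0.4) = 1/(1+e^0.4) = 0.4013
σ(2.19) = 1/(1+e^-2.19) = 0.8993
result = [0.9421, 0.19, 0.735, 0.4013, 0.8993]

[0.9421, 0.19, 0.735, 0.4013, 0.8993]


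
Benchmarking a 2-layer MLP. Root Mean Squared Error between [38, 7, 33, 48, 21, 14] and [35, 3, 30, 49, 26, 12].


MSE = 64/6 = 10.6667
RMSE = √(64/6) = 3.266

3.266


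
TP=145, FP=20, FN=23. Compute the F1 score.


Precision = 145/165 = 0.8788
Recall = 145/168 = 0.8631
F1 = 2·P·R/(P+R) = 2·TP/(2·TP+FP+FN) = 290/(290+20+23) = 290/333 = 0.8709

0.8709


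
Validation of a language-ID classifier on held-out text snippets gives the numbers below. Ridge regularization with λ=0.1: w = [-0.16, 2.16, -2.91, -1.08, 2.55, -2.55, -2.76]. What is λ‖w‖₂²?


‖w‖₂² = (-0.16)² + (2.16)² + (-2.91)² + (-1.08)² + (2.55)² + (-2.55)² + (-2.76)²
     = 0.0256 + 4.6656 + 8.4681 + 1.1664 + 6.5025 + 6.5025 + 7.6176
     = 34.9483
λ·‖w‖₂² = 0.1·34.9483 = 3.49483

3.49483


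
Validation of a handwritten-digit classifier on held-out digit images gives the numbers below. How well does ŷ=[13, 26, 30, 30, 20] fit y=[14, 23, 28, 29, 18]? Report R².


ȳ = 22.4
SS_res = Σ(y-ŷ)² = 19
SS_tot = Σ(y-ȳ)² = 165.2
R² = 1 - SS_res/SS_tot = 1 - 0.115 = 0.885

0.885


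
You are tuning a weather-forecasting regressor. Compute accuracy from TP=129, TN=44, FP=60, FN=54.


Accuracy = (TP+TN)/(TP+TN+FP+FN)
= (129+44)/(287)
= 173/287 = 60.28%

60.28%


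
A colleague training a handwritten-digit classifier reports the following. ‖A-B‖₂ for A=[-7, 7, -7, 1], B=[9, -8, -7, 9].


d = √((-7-9)² + (7+ 8)² + (-7+ 7)² + (1-9)²)
  = √(256 + 225 + 0 + 64)
  = √545 = 23.3452

23.3452


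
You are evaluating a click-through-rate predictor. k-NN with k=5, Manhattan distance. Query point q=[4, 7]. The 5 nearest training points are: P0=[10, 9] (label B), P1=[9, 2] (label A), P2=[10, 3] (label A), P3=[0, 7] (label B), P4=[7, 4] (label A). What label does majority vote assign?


d(q,P0) = 8  (label B)
d(q,P1) = 10  (label A)
d(q,P2) = 10  (label A)
d(q,P3) = 4  (label B)
d(q,P4) = 6  (label A)
Votes: A=3, B=2
Majority → A

A


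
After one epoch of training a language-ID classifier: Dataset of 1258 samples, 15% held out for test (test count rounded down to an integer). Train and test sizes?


Test = ⌊1258·15/100⌋ = 188
Train = 1258 - 188 = 1070

Train: 1070, Test: 188


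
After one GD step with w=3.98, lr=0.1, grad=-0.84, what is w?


w_new = w - α·∇
= 3.98 - 0.1·-0.84
= 3.98 + 0.084
= 4.064

4.064


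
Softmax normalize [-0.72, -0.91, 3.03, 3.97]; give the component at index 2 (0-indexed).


Exponentials: e^-0.72=0.4868, e^-0.91=0.4025, e^3.03=20.6972, e^3.97=52.9845
Sum = 74.571
Softmax = [0.0065, 0.0054, 0.2776, 0.7105]
p[2] = 20.6972/74.571 = 0.2776

0.2776


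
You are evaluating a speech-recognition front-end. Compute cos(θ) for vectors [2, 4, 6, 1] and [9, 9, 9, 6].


A·B = 2·9 + 4·9 + 6·9 + 1·6 = 114
‖A‖ = √57 = 7.5498, ‖B‖ = √279 = 16.7033
cos = 114/(√57·√279) = 114/√15903 = 0.904

0.904


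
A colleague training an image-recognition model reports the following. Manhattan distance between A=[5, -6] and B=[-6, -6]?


d = |5+ 6| + |-6+ 6|
  = 11 + 0
  = 11

11


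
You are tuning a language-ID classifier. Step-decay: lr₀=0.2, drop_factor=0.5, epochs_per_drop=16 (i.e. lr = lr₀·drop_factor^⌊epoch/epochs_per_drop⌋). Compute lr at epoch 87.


n_drops = ⌊87/16⌋ = 5
lr = 0.2·0.5^5 = 0.2·0.03125 = 0.00625

0.00625


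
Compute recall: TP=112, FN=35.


Recall = TP/(TP+FN)
= 112/(112+35)
= 112/147 = 76.19%

76.19%


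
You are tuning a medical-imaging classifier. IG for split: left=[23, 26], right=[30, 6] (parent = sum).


Parent = [53, 32], H_parent = 0.9555
H_left = 0.9973 (n=49), H_right = 0.65 (n=36)
H_children = (49/85)·0.9973 + (36/85)·0.65 = 0.8502
IG = 0.9555 - 0.8502 = 0.1053

0.1053


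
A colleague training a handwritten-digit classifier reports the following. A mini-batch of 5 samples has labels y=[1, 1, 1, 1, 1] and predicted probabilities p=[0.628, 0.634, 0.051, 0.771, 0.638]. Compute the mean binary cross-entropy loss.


L[0] = -ln(0.628) = 0.4652
L[1] = -ln(0.634) = 0.4557
L[2] = -ln(0.051) = 2.9759
L[3] = -ln(0.771) = 0.2601
L[4] = -ln(0.638) = 0.4494
mean = (0.4652 + 0.4557 + 2.9759 + 0.2601 + 0.4494)/5 = 0.9213

0.9213


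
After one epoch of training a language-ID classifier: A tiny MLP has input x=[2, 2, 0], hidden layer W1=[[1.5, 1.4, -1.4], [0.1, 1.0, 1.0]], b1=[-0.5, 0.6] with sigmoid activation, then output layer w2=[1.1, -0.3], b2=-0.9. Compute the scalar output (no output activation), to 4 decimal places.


z1[0] = (1.5)·(2) + (1.4)·(2) + (-1.4)·(0) - 0.5 = 5.3
z1[1] = (0.1)·(2) + (1.0)·(2) + (1.0)·(0) + 0.6 = 2.8
h = sigmoid(z1) = [0.995, 0.9427]
output = (1.1)·(0.995) + (-0.3)·(0.9427) - 0.9 = -0.0883

-0.0883


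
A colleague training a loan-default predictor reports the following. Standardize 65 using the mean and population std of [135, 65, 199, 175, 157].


μ = 146.2, σ = 45.7226
z = (65 - 146.2)/45.7226 = -1.7759

-1.7759


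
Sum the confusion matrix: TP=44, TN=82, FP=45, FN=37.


Total = TP + TN + FP + FN
= 44 + 82 + 45 + 37
= 208
(Predicted positive: 89, predicted negative: 119)

208


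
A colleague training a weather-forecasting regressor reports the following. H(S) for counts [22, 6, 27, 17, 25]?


Probabilities: [22/97, 6/97, 27/97, 17/97, 25/97] ≈ [0.2268, 0.0619, 0.2784, 0.1753, 0.2577]
H = -((22/97)·log₂(22/97) + (6/97)·log₂(6/97) + (27/97)·log₂(27/97) + (17/97)·log₂(17/97) + (25/97)·log₂(25/97))
  = 2.1918 bits

2.1918 bits


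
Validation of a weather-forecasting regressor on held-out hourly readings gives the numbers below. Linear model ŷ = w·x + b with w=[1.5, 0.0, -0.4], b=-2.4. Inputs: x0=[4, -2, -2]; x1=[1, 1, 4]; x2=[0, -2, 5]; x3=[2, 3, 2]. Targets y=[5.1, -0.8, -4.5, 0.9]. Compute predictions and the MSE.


ŷ0 = (1.5)·(4) + (0.0)·(-2) + (-0.4)·(-2) - 2.4 = 4.4
ŷ1 = (1.5)·(1) + (0.0)·(1) + (-0.4)·(4) - 2.4 = -2.5
ŷ2 = (1.5)·(0) + (0.0)·(-2) + (-0.4)·(5) - 2.4 = -4.4
ŷ3 = (1.5)·(2) + (0.0)·(3) + (-0.4)·(2) - 2.4 = -0.2
errors² = [0.49, 2.89, 0.01, 1.21]
MSE = 4.6000/4 = 1.15

1.15


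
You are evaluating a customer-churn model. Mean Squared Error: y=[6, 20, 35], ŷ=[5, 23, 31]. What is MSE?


Squared errors: (6-5)²=1, (20-23)²=9, (35-31)²=16
Sum = 26
MSE = 26/3 = 26/3

26/3


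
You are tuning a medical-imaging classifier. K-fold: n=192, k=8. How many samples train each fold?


Fold size = 192/8 = 24
Training per fold = 192 - 24 = 168

168


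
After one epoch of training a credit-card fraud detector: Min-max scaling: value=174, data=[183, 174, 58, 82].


min=58, max=183
(174-58)/(183-58) = 116/125 = 0.928

0.928


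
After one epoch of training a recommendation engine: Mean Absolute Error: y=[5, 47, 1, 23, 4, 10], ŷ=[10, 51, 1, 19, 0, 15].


Absolute errors: |5-10|=5, |47-51|=4, |1-1|=0, |23-19|=4, |4-0|=4, |10-15|=5
Sum = 22
MAE = 22/6 = 11/3

11/3


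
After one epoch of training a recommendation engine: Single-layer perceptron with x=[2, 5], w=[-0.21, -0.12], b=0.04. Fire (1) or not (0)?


z = (2)·(-0.21) + (5)·(-0.12) + 0.04
  = -0.98
step(z) = 0 (z<0)

0


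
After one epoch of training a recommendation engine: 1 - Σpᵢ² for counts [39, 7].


Probabilities: [39/46, 7/46] ≈ [0.8478, 0.1522]
Σpᵢ² = (1521 + 49)/46² = 1570/2116
Gini = 1 - Σpᵢ² = 1 - 1570/2116 = 0.258

0.258


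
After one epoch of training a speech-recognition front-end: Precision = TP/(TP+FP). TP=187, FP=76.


Precision = TP/(TP+FP)
= 187/(187+76)
= 187/263 = 71.1%

71.1%


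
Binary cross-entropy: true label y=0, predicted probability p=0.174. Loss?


BCE = -[y·ln(p) + (1-y)·ln(1-p)]
= -0 - 1·ln(1-0.174)
= -ln(0.826) = 0.1912

0.1912
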